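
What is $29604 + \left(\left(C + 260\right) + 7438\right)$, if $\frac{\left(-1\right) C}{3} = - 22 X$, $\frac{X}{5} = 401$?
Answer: $169632$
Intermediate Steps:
$X = 2005$ ($X = 5 \cdot 401 = 2005$)
$C = 132330$ ($C = - 3 \left(\left(-22\right) 2005\right) = \left(-3\right) \left(-44110\right) = 132330$)
$29604 + \left(\left(C + 260\right) + 7438\right) = 29604 + \left(\left(132330 + 260\right) + 7438\right) = 29604 + \left(132590 + 7438\right) = 29604 + 140028 = 169632$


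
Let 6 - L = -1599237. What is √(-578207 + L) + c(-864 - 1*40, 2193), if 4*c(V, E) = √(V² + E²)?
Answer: 2*√255259 + √5626465/4 ≈ 1603.5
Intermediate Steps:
L = 1599243 (L = 6 - 1*(-1599237) = 6 + 1599237 = 1599243)
c(V, E) = √(E² + V²)/4 (c(V, E) = √(V² + E²)/4 = √(E² + V²)/4)
√(-578207 + L) + c(-864 - 1*40, 2193) = √(-578207 + 1599243) + √(2193² + (-864 - 1*40)²)/4 = √1021036 + √(4809249 + (-864 - 40)²)/4 = 2*√255259 + √(4809249 + (-904)²)/4 = 2*√255259 + √(4809249 + 817216)/4 = 2*√255259 + √5626465/4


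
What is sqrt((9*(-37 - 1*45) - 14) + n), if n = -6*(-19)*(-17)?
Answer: I*sqrt(2690) ≈ 51.865*I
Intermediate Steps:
n = -1938 (n = 114*(-17) = -1938)
sqrt((9*(-37 - 1*45) - 14) + n) = sqrt((9*(-37 - 1*45) - 14) - 1938) = sqrt((9*(-37 - 45) - 14) - 1938) = sqrt((9*(-82) - 14) - 1938) = sqrt((-738 - 14) - 1938) = sqrt(-752 - 1938) = sqrt(-2690) = I*sqrt(2690)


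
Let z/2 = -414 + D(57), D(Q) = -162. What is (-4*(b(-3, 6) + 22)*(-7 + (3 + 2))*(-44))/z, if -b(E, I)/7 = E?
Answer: 473/36 ≈ 13.139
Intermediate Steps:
b(E, I) = -7*E
z = -1152 (z = 2*(-414 - 162) = 2*(-576) = -1152)
(-4*(b(-3, 6) + 22)*(-7 + (3 + 2))*(-44))/z = (-4*(-7*(-3) + 22)*(-7 + (3 + 2))*(-44))/(-1152) = (-4*(21 + 22)*(-7 + 5)*(-44))*(-1/1152) = (-172*(-2)*(-44))*(-1/1152) = (-4*(-86)*(-44))*(-1/1152) = (344*(-44))*(-1/1152) = -15136*(-1/1152) = 473/36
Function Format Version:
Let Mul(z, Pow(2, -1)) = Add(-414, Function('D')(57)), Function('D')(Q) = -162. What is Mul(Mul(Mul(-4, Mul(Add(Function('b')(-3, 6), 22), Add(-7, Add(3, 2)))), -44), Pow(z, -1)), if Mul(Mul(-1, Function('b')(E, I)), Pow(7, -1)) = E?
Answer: Rational(473, 36) ≈ 13.139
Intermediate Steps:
Function('b')(E, I) = Mul(-7, E)
z = -1152 (z = Mul(2, Add(-414, -162)) = Mul(2, -576) = -1152)
Mul(Mul(Mul(-4, Mul(Add(Function('b')(-3, 6), 22), Add(-7, Add(3, 2)))), -44), Pow(z, -1)) = Mul(Mul(Mul(-4, Mul(Add(Mul(-7, -3), 22), Add(-7, Add(3, 2)))), -44), Pow(-1152, -1)) = Mul(Mul(Mul(-4, Mul(Add(21, 22), Add(-7, 5))), -44), Rational(-1, 1152)) = Mul(Mul(Mul(-4, Mul(43, -2)), -44), Rational(-1, 1152)) = Mul(Mul(Mul(-4, -86), -44), Rational(-1, 1152)) = Mul(Mul(344, -44), Rational(-1, 1152)) = Mul(-15136, Rational(-1, 1152)) = Rational(473, 36)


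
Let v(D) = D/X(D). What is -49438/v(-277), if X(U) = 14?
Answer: 692132/277 ≈ 2498.7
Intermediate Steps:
v(D) = D/14
-49438/v(-277) = -49438/((1/14)*(-277)) = -49438/(-277/14) = -49438*(-14/277) = 692132/277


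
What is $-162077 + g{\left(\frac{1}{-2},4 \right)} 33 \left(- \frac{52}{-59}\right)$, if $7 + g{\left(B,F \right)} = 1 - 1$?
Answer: $- \frac{9574555}{59} \approx -1.6228 \cdot 10^{5}$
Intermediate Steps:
$g{\left(B,F \right)} = -7$ ($g{\left(B,F \right)} = -7 + \left(1 - 1\right) = -7 + 0 = -7$)
$-162077 + g{\left(\frac{1}{-2},4 \right)} 33 \left(- \frac{52}{-59}\right) = -162077 + \left(-7\right) 33 \left(- \frac{52}{-59}\right) = -162077 - 231 \left(\left(-52\right) \left(- \frac{1}{59}\right)\right) = -162077 - \frac{12012}{59} = - \frac{9574555}{59}$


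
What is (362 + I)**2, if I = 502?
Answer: 746496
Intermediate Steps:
(362 + I)**2 = (362 + 502)**2 = 864**2 = 746496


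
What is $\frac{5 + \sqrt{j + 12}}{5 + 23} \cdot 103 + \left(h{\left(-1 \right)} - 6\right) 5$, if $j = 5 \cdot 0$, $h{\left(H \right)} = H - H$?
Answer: $- \frac{325}{28} + \frac{103 \sqrt{3}}{14} \approx 1.1358$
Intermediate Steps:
$h{\left(H \right)} = 0$
$j = 0$
$\frac{5 + \sqrt{j + 12}}{5 + 23} \cdot 103 + \left(h{\left(-1 \right)} - 6\right) 5 = \frac{5 + \sqrt{0 + 12}}{5 + 23} \cdot 103 + \left(0 - 6\right) 5 = \frac{5 + \sqrt{12}}{28} \cdot 103 - 30 = \left(5 + 2 \sqrt{3}\right) \frac{1}{28} \cdot 103 - 30 = \left(\frac{5}{28} + \frac{\sqrt{3}}{14}\right) 103 - 30 = \left(\frac{515}{28} + \frac{103 \sqrt{3}}{14}\right) - 30 = - \frac{325}{28} + \frac{103 \sqrt{3}}{14}$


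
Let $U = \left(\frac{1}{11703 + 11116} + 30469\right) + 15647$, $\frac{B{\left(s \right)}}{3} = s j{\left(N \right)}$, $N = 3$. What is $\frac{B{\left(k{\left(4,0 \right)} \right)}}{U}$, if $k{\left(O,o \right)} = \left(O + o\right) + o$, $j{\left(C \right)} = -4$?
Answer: $- \frac{1095312}{1052321005} \approx -0.0010409$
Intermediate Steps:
$k{\left(O,o \right)} = O + 2 o$
$B{\left(s \right)} = - 12 s$ ($B{\left(s \right)} = 3 s \left(-4\right) = 3 \left(- 4 s\right) = - 12 s$)
$U = \frac{1052321005}{22819}$ ($U = \left(\frac{1}{22819} + 30469\right) + 15647 = \frac{695272112}{22819} + 15647 = \frac{1052321005}{22819} \approx 46116.0$)
$\frac{B{\left(k{\left(4,0 \right)} \right)}}{U} = \frac{\left(-12\right) \left(4 + 2 \cdot 0\right)}{\frac{1052321005}{22819}} = - 12 \left(4 + 0\right) \frac{22819}{1052321005} = \left(-12\right) 4 \cdot \frac{22819}{1052321005} = \left(-48\right) \frac{22819}{1052321005} = - \frac{1095312}{1052321005}$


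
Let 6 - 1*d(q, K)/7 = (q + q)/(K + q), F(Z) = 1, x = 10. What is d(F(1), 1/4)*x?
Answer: 308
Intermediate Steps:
d(q, K) = 42 - 14*q/(K + q) (d(q, K) = 42 - 7*(q + q)/(K + q) = 42 - 7*2*q/(K + q) = 42 - 14*q/(K + q))
d(F(1), 1/4)*x = (14*(2*1 + 3/4)/(1/4 + 1))*10 = (14*(2 + 3*(¼))/(¼ + 1))*10 = (14*(2 + ¾)/(5/4))*10 = (14*(⅘)*(11/4))*10 = (154/5)*10 = 308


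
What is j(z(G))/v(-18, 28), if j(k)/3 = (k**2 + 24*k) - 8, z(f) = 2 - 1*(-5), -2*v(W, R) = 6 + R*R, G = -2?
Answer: -627/395 ≈ -1.5873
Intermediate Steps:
v(W, R) = -3 - R**2/2 (v(W, R) = -(6 + R*R)/2 = -(6 + R**2)/2 = -3 - R**2/2)
z(f) = 7 (z(f) = 2 + 5 = 7)
j(k) = -24 + 3*k**2 + 72*k (j(k) = 3*((k**2 + 24*k) - 8) = 3*(-8 + k**2 + 24*k) = -24 + 3*k**2 + 72*k)
j(z(G))/v(-18, 28) = (-24 + 3*7**2 + 72*7)/(-3 - 1/2*28**2) = (-24 + 3*49 + 504)/(-3 - 1/2*784) = (-24 + 147 + 504)/(-3 - 392) = 627/(-395) = 627*(-1/395) = -627/395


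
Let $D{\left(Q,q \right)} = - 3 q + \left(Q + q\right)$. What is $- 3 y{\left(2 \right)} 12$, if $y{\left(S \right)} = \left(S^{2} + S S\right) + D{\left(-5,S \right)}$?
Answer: $36$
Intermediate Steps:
$D{\left(Q,q \right)} = Q - 2 q$
$y{\left(S \right)} = -5 - 2 S + 2 S^{2}$ ($y{\left(S \right)} = \left(S^{2} + S S\right) - \left(5 + 2 S\right) = \left(S^{2} + S^{2}\right) - \left(5 + 2 S\right) = 2 S^{2} - \left(5 + 2 S\right) = -5 - 2 S + 2 S^{2}$)
$- 3 y{\left(2 \right)} 12 = - 3 \left(-5 - 4 + 2 \cdot 2^{2}\right) 12 = - 3 \left(-5 - 4 + 2 \cdot 4\right) 12 = - 3 \left(-5 - 4 + 8\right) 12 = \left(-3\right) \left(-1\right) 12 = 3 \cdot 12 = 36$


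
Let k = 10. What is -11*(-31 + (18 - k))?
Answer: 253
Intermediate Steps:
-11*(-31 + (18 - k)) = -11*(-31 + (18 - 1*10)) = -11*(-31 + (18 - 10)) = -11*(-31 + 8) = -11*(-23) = 253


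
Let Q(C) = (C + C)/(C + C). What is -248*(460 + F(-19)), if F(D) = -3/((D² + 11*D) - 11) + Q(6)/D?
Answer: -101857072/893 ≈ -1.1406e+5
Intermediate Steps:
Q(C) = 1 (Q(C) = (2*C)/((2*C)) = (2*C)*(1/(2*C)) = 1)
F(D) = 1/D - 3/(-11 + D² + 11*D) (F(D) = -3/((D² + 11*D) - 11) + 1/D = -3/(-11 + D² + 11*D) + 1/D = 1/D - 3/(-11 + D² + 11*D))
-248*(460 + F(-19)) = -248*(460 + (-11 + (-19)² + 8*(-19))/((-19)*(-11 + (-19)² + 11*(-19)))) = -248*(460 - (-11 + 361 - 152)/(19*(-11 + 361 - 209))) = -248*(460 - 1/19*198/141) = -248*(460 - 1/19*1/141*198) = -248*(460 - 66/893) = -248*410714/893 = -101857072/893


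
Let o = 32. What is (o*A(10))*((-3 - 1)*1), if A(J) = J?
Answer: -1280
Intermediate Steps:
(o*A(10))*((-3 - 1)*1) = (32*10)*((-3 - 1)*1) = 320*(-4*1) = 320*(-4) = -1280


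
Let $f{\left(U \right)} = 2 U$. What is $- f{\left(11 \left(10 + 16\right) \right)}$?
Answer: $-572$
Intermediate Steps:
$- f{\left(11 \left(10 + 16\right) \right)} = - 2 \cdot 11 \left(10 + 16\right) = - 2 \cdot 11 \cdot 26 = - 2 \cdot 286 = \left(-1\right) 572 = -572$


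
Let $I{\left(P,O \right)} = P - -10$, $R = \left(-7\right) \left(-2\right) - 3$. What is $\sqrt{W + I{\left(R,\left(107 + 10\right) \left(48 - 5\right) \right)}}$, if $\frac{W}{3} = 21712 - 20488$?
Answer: $\sqrt{3693} \approx 60.77$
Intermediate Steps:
$R = 11$ ($R = 14 - 3 = 11$)
$I{\left(P,O \right)} = 10 + P$ ($I{\left(P,O \right)} = P + 10 = 10 + P$)
$W = 3672$ ($W = 3 \left(21712 - 20488\right) = 3 \cdot 1224 = 3672$)
$\sqrt{W + I{\left(R,\left(107 + 10\right) \left(48 - 5\right) \right)}} = \sqrt{3672 + \left(10 + 11\right)} = \sqrt{3672 + 21} = \sqrt{3693}$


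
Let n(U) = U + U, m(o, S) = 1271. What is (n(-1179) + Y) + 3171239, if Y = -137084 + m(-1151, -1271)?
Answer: 3033068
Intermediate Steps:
Y = -135813 (Y = -137084 + 1271 = -135813)
n(U) = 2*U
(n(-1179) + Y) + 3171239 = (2*(-1179) - 135813) + 3171239 = (-2358 - 135813) + 3171239 = -138171 + 3171239 = 3033068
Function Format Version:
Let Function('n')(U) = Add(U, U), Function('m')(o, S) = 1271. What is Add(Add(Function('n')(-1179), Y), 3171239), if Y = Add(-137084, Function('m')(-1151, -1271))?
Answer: 3033068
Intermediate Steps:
Y = -135813 (Y = Add(-137084, 1271) = -135813)
Function('n')(U) = Mul(2, U)
Add(Add(Function('n')(-1179), Y), 3171239) = Add(Add(Mul(2, -1179), -135813), 3171239) = Add(Add(-2358, -135813), 3171239) = Add(-138171, 3171239) = 3033068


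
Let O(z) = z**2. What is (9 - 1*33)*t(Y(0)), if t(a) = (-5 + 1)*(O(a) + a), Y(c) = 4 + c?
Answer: 1920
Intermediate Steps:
t(a) = -4*a - 4*a**2 (t(a) = (-5 + 1)*(a**2 + a) = -4*(a + a**2) = -4*a - 4*a**2)
(9 - 1*33)*t(Y(0)) = (9 - 1*33)*(4*(4 + 0)*(-1 - (4 + 0))) = (9 - 33)*(4*4*(-1 - 1*4)) = -96*4*(-1 - 4) = -96*4*(-5) = -24*(-80) = 1920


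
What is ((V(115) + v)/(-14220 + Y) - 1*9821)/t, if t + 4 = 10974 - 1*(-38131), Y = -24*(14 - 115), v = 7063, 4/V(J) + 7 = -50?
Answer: -6603767999/33014137572 ≈ -0.20003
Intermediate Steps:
V(J) = -4/57 (V(J) = 4/(-7 - 50) = 4/(-57) = 4*(-1/57) = -4/57)
Y = 2424 (Y = -24*(-101) = 2424)
t = 49101 (t = -4 + (10974 - 1*(-38131)) = -4 + (10974 + 38131) = -4 + 49105 = 49101)
((V(115) + v)/(-14220 + Y) - 1*9821)/t = ((-4/57 + 7063)/(-14220 + 2424) - 1*9821)/49101 = ((402587/57)/(-11796) - 9821)*(1/49101) = ((402587/57)*(-1/11796) - 9821)*(1/49101) = (-402587/672372 - 9821)*(1/49101) = -6603767999/672372*1/49101 = -6603767999/33014137572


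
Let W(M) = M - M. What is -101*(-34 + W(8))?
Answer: 3434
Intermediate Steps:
W(M) = 0
-101*(-34 + W(8)) = -101*(-34 + 0) = -101*(-34) = 3434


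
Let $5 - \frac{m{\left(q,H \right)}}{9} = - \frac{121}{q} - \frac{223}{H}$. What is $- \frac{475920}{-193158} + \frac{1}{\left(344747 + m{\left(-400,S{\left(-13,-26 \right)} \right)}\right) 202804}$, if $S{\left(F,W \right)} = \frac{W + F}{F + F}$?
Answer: $\frac{26514030635135420}{10761046245990663} \approx 2.4639$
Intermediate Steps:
$S{\left(F,W \right)} = \frac{F + W}{2 F}$
$m{\left(q,H \right)} = 45 + \frac{1089}{q} + \frac{2007}{H}$ ($m{\left(q,H \right)} = 45 - 9 \left(- \frac{121}{q} - \frac{223}{H}\right) = 45 - 9 \left(- \frac{223}{H} - \frac{121}{q}\right) = 45 + \left(\frac{1089}{q} + \frac{2007}{H}\right) = 45 + \frac{1089}{q} + \frac{2007}{H}$)
$- \frac{475920}{-193158} + \frac{1}{\left(344747 + m{\left(-400,S{\left(-13,-26 \right)} \right)}\right) 202804} = - \frac{475920}{-193158} + \frac{1}{\left(344747 + \left(45 + \frac{1089}{-400} + \frac{2007}{\frac{1}{2} \frac{1}{-13} \left(-13 - 26\right)}\right)\right) 202804} = \left(-475920\right) \left(- \frac{1}{193158}\right) + \frac{1}{344747 + \left(45 + 1089 \left(- \frac{1}{400}\right) + \frac{2007}{\frac{1}{2} \left(- \frac{1}{13}\right) \left(-39\right)}\right)} \frac{1}{202804} = \frac{26440}{10731} + \frac{1}{344747 + \left(45 - \frac{1089}{400} + \frac{2007}{\frac{3}{2}}\right)} \frac{1}{202804} = \frac{26440}{10731} + \frac{1}{344747 + \left(45 - \frac{1089}{400} + 2007 \cdot \frac{2}{3}\right)} \frac{1}{202804} = \frac{26440}{10731} + \frac{1}{344747 + \left(45 - \frac{1089}{400} + 1338\right)} \frac{1}{202804} = \frac{26440}{10731} + \frac{1}{344747 + \frac{552111}{400}} \cdot \frac{1}{202804} = \frac{26440}{10731} + \frac{1}{\frac{138450911}{400}} \cdot \frac{1}{202804} = \frac{26440}{10731} + \frac{400}{138450911} \cdot \frac{1}{202804} = \frac{26440}{10731} + \frac{100}{7019599638611} = \frac{26514030635135420}{10761046245990663}$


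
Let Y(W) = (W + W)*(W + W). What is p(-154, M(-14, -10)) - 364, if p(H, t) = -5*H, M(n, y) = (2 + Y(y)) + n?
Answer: 406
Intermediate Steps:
Y(W) = 4*W² (Y(W) = (2*W)*(2*W) = 4*W²)
M(n, y) = 2 + n + 4*y² (M(n, y) = (2 + 4*y²) + n = 2 + n + 4*y²)
p(-154, M(-14, -10)) - 364 = -5*(-154) - 364 = 770 - 364 = 406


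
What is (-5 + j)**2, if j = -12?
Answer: 289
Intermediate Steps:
(-5 + j)**2 = (-5 - 12)**2 = (-17)**2 = 289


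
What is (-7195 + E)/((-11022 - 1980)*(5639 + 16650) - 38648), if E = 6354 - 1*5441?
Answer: 3141/144920113 ≈ 2.1674e-5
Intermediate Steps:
E = 913 (E = 6354 - 5441 = 913)
(-7195 + E)/((-11022 - 1980)*(5639 + 16650) - 38648) = (-7195 + 913)/((-11022 - 1980)*(5639 + 16650) - 38648) = -6282/(-13002*22289 - 38648) = -6282/(-289801578 - 38648) = -6282/(-289840226) = -6282*(-1/289840226) = 3141/144920113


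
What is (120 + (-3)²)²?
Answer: 16641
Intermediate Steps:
(120 + (-3)²)² = (120 + 9)² = 129² = 16641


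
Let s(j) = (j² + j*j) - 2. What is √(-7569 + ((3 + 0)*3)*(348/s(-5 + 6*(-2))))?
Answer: I*√121017/4 ≈ 86.969*I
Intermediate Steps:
s(j) = -2 + 2*j² (s(j) = (j² + j²) - 2 = 2*j² - 2 = -2 + 2*j²)
√(-7569 + ((3 + 0)*3)*(348/s(-5 + 6*(-2)))) = √(-7569 + ((3 + 0)*3)*(348/(-2 + 2*(-5 + 6*(-2))²))) = √(-7569 + (3*3)*(348/(-2 + 2*(-5 - 12)²))) = √(-7569 + 9*(348/(-2 + 2*(-17)²))) = √(-7569 + 9*(348/(-2 + 2*289))) = √(-7569 + 9*(348/(-2 + 578))) = √(-7569 + 9*(348/576)) = √(-7569 + 9*(348*(1/576))) = √(-7569 + 9*(29/48)) = √(-7569 + 87/16) = √(-121017/16) = I*√121017/4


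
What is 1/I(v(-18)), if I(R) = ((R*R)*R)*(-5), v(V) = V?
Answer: 1/29160 ≈ 3.4294e-5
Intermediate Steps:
I(R) = -5*R³ (I(R) = (R²*R)*(-5) = R³*(-5) = -5*R³)
1/I(v(-18)) = 1/(-5*(-18)³) = 1/(-5*(-5832)) = 1/29160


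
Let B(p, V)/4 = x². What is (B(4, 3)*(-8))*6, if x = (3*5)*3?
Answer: -388800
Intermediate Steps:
x = 45 (x = 15*3 = 45)
B(p, V) = 8100 (B(p, V) = 4*45² = 4*2025 = 8100)
(B(4, 3)*(-8))*6 = (8100*(-8))*6 = -64800*6 = -388800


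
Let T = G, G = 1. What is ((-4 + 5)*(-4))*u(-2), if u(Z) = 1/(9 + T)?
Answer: -⅖ ≈ -0.40000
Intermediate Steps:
T = 1
u(Z) = ⅒ (u(Z) = 1/(9 + 1) = 1/10 = ⅒)
((-4 + 5)*(-4))*u(-2) = ((-4 + 5)*(-4))*(⅒) = (1*(-4))*(⅒) = -4*⅒ = -⅖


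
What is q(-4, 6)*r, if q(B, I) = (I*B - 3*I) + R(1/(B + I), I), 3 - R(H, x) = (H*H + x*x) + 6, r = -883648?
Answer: 71796400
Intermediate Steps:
R(H, x) = -3 - H² - x² (R(H, x) = 3 - ((H*H + x*x) + 6) = 3 - ((H² + x²) + 6) = 3 - (6 + H² + x²) = 3 + (-6 - H² - x²) = -3 - H² - x²)
q(B, I) = -3 - I² - 1/(B + I)² - 3*I + B*I (q(B, I) = (I*B - 3*I) + (-3 - (1/(B + I))² - I²) = (B*I - 3*I) + (-3 - 1/(B + I)² - I²) = (-3*I + B*I) + (-3 - I² - 1/(B + I)²) = -3 - I² - 1/(B + I)² - 3*I + B*I)
q(-4, 6)*r = (-3 - 1*6² - 1/(-4 + 6)² - 3*6 - 4*6)*(-883648) = (-3 - 1*36 - 1/2² - 18 - 24)*(-883648) = (-3 - 36 - 1*¼ - 18 - 24)*(-883648) = (-3 - 36 - ¼ - 18 - 24)*(-883648) = -325/4*(-883648) = 71796400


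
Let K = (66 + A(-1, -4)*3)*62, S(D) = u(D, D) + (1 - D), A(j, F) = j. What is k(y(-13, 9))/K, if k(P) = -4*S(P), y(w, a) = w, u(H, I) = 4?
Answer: -4/217 ≈ -0.018433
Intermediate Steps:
S(D) = 5 - D (S(D) = 4 + (1 - D) = 5 - D)
k(P) = -20 + 4*P (k(P) = -4*(5 - P) = -20 + 4*P)
K = 3906 (K = (66 - 1*3)*62 = (66 - 3)*62 = 63*62 = 3906)
k(y(-13, 9))/K = (-20 + 4*(-13))/3906 = (-20 - 52)*(1/3906) = -72*1/3906 = -4/217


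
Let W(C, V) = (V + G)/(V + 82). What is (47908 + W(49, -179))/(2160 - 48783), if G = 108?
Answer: -1549049/1507477 ≈ -1.0276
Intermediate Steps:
W(C, V) = (108 + V)/(82 + V) (W(C, V) = (V + 108)/(V + 82) = (108 + V)/(82 + V))
(47908 + W(49, -179))/(2160 - 48783) = (47908 + (108 - 179)/(82 - 179))/(2160 - 48783) = (47908 - 71/(-97))/(-46623) = (47908 - 1/97*(-71))*(-1/46623) = (47908 + 71/97)*(-1/46623) = (4647147/97)*(-1/46623) = -1549049/1507477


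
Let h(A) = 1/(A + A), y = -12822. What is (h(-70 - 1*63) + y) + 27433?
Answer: 3886525/266 ≈ 14611.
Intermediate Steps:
h(A) = 1/(2*A)
(h(-70 - 1*63) + y) + 27433 = (1/(2*(-70 - 1*63)) - 12822) + 27433 = (1/(2*(-70 - 63)) - 12822) + 27433 = ((½)/(-133) - 12822) + 27433 = ((½)*(-1/133) - 12822) + 27433 = (-1/266 - 12822) + 27433 = -3410653/266 + 27433 = 3886525/266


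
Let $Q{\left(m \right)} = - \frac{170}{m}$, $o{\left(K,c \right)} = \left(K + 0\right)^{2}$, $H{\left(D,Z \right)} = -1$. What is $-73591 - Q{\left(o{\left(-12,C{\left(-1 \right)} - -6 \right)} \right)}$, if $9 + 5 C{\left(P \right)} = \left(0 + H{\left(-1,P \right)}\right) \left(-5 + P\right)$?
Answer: $- \frac{5298467}{72} \approx -73590.0$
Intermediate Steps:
$C{\left(P \right)} = - \frac{4}{5} - \frac{P}{5}$ ($C{\left(P \right)} = - \frac{9}{5} + \frac{\left(0 - 1\right) \left(-5 + P\right)}{5} = - \frac{9}{5} + \frac{\left(-1\right) \left(-5 + P\right)}{5} = - \frac{9}{5} + \frac{5 - P}{5} = - \frac{9}{5} - \left(-1 + \frac{P}{5}\right) = - \frac{4}{5} - \frac{P}{5}$)
$o{\left(K,c \right)} = K^{2}$
$-73591 - Q{\left(o{\left(-12,C{\left(-1 \right)} - -6 \right)} \right)} = -73591 - - \frac{170}{\left(-12\right)^{2}} = -73591 - - \frac{170}{144} = -73591 - \left(-170\right) \frac{1}{144} = -73591 - - \frac{85}{72} = -73591 + \frac{85}{72} = - \frac{5298467}{72}$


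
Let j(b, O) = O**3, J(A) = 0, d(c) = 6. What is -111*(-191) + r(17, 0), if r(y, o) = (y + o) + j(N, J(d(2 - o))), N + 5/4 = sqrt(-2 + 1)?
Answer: 21218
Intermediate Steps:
N = -5/4 + I (N = -5/4 + sqrt(-2 + 1) = -5/4 + sqrt(-1) = -5/4 + I ≈ -1.25 + 1.0*I)
r(y, o) = o + y (r(y, o) = (y + o) + 0**3 = (o + y) + 0 = o + y)
-111*(-191) + r(17, 0) = -111*(-191) + (0 + 17) = 21201 + 17 = 21218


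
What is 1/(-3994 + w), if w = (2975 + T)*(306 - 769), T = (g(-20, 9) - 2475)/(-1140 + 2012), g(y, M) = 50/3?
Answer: -2616/3610377479 ≈ -7.2458e-7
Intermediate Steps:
g(y, M) = 50/3 (g(y, M) = 50*(⅓) = 50/3)
T = -7375/2616 (T = (50/3 - 2475)/(-1140 + 2012) = -7375/3/872 = -7375/3*1/872 = -7375/2616 ≈ -2.8192)
w = -3599929175/2616 (w = (2975 - 7375/2616)*(306 - 769) = (7775225/2616)*(-463) = -3599929175/2616 ≈ -1.3761e+6)
1/(-3994 + w) = 1/(-3994 - 3599929175/2616) = 1/(-3610377479/2616) = -2616/3610377479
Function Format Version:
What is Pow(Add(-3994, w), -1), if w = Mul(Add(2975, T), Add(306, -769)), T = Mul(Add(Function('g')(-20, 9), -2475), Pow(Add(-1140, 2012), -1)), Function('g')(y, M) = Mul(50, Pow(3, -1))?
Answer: Rational(-2616, 3610377479) ≈ -7.2458e-7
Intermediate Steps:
Function('g')(y, M) = Rational(50, 3) (Function('g')(y, M) = Mul(50, Rational(1, 3)) = Rational(50, 3))
T = Rational(-7375, 2616) (T = Mul(Add(Rational(50, 3), -2475), Pow(Add(-1140, 2012), -1)) = Mul(Rational(-7375, 3), Pow(872, -1)) = Mul(Rational(-7375, 3), Rational(1, 872)) = Rational(-7375, 2616) ≈ -2.8192)
w = Rational(-3599929175, 2616) (w = Mul(Add(2975, Rational(-7375, 2616)), Add(306, -769)) = Mul(Rational(7775225, 2616), -463) = Rational(-3599929175, 2616) ≈ -1.3761e+6)
Pow(Add(-3994, w), -1) = Pow(Add(-3994, Rational(-3599929175, 2616)), -1) = Pow(Rational(-3610377479, 2616), -1) = Rational(-2616, 3610377479)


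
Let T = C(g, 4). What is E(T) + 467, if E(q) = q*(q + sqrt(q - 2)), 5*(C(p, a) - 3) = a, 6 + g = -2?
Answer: 12036/25 + 57*sqrt(5)/25 ≈ 486.54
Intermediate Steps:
g = -8 (g = -6 - 2 = -8)
C(p, a) = 3 + a/5
T = 19/5 (T = 3 + (1/5)*4 = 3 + 4/5 = 19/5 ≈ 3.8000)
E(q) = q*(q + sqrt(-2 + q))
E(T) + 467 = 19*(19/5 + sqrt(-2 + 19/5))/5 + 467 = 19*(19/5 + sqrt(9/5))/5 + 467 = 19*(19/5 + 3*sqrt(5)/5)/5 + 467 = (361/25 + 57*sqrt(5)/25) + 467 = 12036/25 + 57*sqrt(5)/25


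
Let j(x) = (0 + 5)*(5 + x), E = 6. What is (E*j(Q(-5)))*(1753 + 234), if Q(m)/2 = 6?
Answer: 1013370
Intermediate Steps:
Q(m) = 12 (Q(m) = 2*6 = 12)
j(x) = 25 + 5*x (j(x) = 5*(5 + x) = 25 + 5*x)
(E*j(Q(-5)))*(1753 + 234) = (6*(25 + 5*12))*(1753 + 234) = (6*(25 + 60))*1987 = (6*85)*1987 = 510*1987 = 1013370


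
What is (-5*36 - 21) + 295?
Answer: 94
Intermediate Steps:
(-5*36 - 21) + 295 = (-180 - 21) + 295 = -201 + 295 = 94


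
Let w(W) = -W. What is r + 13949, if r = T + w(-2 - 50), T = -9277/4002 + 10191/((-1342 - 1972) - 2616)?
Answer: 83043493717/5932965 ≈ 13997.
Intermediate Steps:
T = -23949248/5932965 (T = -9277*1/4002 + 10191/(-3314 - 2616) = -9277/4002 + 10191/(-5930) = -9277/4002 + 10191*(-1/5930) = -9277/4002 - 10191/5930 = -23949248/5932965 ≈ -4.0366)
r = 284564932/5932965 (r = -23949248/5932965 - (-2 - 50) = -23949248/5932965 - 1*(-52) = -23949248/5932965 + 52 = 284564932/5932965 ≈ 47.963)
r + 13949 = 284564932/5932965 + 13949 = 83043493717/5932965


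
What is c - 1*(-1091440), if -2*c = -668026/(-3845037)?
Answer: 4196626849267/3845037 ≈ 1.0914e+6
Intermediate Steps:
c = -334013/3845037 (c = -(-334013)/(-3845037) = -(-334013)*(-1)/3845037 = -½*668026/3845037 = -334013/3845037 ≈ -0.086869)
c - 1*(-1091440) = -334013/3845037 - 1*(-1091440) = -334013/3845037 + 1091440 = 4196626849267/3845037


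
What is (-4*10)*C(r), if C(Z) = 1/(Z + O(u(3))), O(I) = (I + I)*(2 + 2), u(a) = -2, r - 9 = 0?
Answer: 40/7 ≈ 5.7143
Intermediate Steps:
r = 9 (r = 9 + 0 = 9)
O(I) = 8*I (O(I) = (2*I)*4 = 8*I)
C(Z) = 1/(-16 + Z) (C(Z) = 1/(Z + 8*(-2)) = 1/(Z - 16) = 1/(-16 + Z))
(-4*10)*C(r) = (-4*10)/(-16 + 9) = -40/(-7) = -40*(-1/7) = 40/7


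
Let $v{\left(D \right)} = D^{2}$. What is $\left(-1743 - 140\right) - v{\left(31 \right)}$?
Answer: $-2844$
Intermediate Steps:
$\left(-1743 - 140\right) - v{\left(31 \right)} = \left(-1743 - 140\right) - 31^{2} = -1883 - 961 = -2844$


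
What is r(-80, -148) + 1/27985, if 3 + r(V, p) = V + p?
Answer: -6464534/27985 ≈ -231.00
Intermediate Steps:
r(V, p) = -3 + V + p (r(V, p) = -3 + (V + p) = -3 + V + p)
r(-80, -148) + 1/27985 = (-3 - 80 - 148) + 1/27985 = -231 + 1/27985 = -6464534/27985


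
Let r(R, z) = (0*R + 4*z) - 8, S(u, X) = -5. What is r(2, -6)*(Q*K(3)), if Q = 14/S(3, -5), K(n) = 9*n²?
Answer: 36288/5 ≈ 7257.6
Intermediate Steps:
r(R, z) = -8 + 4*z (r(R, z) = (0 + 4*z) - 8 = 4*z - 8 = -8 + 4*z)
Q = -14/5 (Q = 14/(-5) = 14*(-⅕) = -14/5 ≈ -2.8000)
r(2, -6)*(Q*K(3)) = (-8 + 4*(-6))*(-126*3²/5) = (-8 - 24)*(-126*9/5) = -(-448)*81/5 = -32*(-1134/5) = 36288/5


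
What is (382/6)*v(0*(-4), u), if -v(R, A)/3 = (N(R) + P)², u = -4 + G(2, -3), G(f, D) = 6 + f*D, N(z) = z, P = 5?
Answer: -4775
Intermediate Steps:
G(f, D) = 6 + D*f
u = -4 (u = -4 + (6 - 3*2) = -4 + (6 - 6) = -4 + 0 = -4)
v(R, A) = -3*(5 + R)² (v(R, A) = -3*(R + 5)² = -3*(5 + R)²)
(382/6)*v(0*(-4), u) = (382/6)*(-3*(5 + 0*(-4))²) = (382*(⅙))*(-3*(5 + 0)²) = 191*(-3*5²)/3 = 191*(-3*25)/3 = (191/3)*(-75) = -4775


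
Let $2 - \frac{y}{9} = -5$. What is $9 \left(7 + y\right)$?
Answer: $630$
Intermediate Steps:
$y = 63$ ($y = 18 - -45 = 18 + 45 = 63$)
$9 \left(7 + y\right) = 9 \left(7 + 63\right) = 9 \cdot 70 = 630$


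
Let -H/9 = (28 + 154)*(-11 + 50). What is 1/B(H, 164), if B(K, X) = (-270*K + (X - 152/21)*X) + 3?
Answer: 21/362750891 ≈ 5.7891e-8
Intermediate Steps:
H = -63882 (H = -9*(28 + 154)*(-11 + 50) = -1638*39 = -9*7098 = -63882)
B(K, X) = 3 - 270*K + X*(-152/21 + X) (B(K, X) = (-270*K + (X - 152/21)*X) + 3 = (-270*K + (-152/21 + X)*X) + 3 = (-270*K + X*(-152/21 + X)) + 3 = 3 - 270*K + X*(-152/21 + X))
1/B(H, 164) = 1/(3 + 164² - 270*(-63882) - 152/21*164) = 1/(3 + 26896 + 17248140 - 24928/21) = 1/(362750891/21) = 21/362750891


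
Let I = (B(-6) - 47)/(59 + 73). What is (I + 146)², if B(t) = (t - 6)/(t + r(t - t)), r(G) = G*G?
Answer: 41075281/1936 ≈ 21217.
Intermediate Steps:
r(G) = G²
B(t) = (-6 + t)/t (B(t) = (t - 6)/(t + (t - t)²) = (-6 + t)/(t + 0²) = (-6 + t)/(t + 0) = (-6 + t)/t)
I = -15/44 (I = ((-6 - 6)/(-6) - 47)/(59 + 73) = (-⅙*(-12) - 47)/132 = (2 - 47)*(1/132) = -45*1/132 = -15/44 ≈ -0.34091)
(I + 146)² = (-15/44 + 146)² = (6409/44)² = 41075281/1936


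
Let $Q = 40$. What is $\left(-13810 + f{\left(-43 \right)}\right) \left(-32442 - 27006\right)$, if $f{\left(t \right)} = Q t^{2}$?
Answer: $-3575797200$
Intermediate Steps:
$f{\left(t \right)} = 40 t^{2}$
$\left(-13810 + f{\left(-43 \right)}\right) \left(-32442 - 27006\right) = \left(-13810 + 40 \left(-43\right)^{2}\right) \left(-32442 - 27006\right) = \left(-13810 + 40 \cdot 1849\right) \left(-59448\right) = \left(-13810 + 73960\right) \left(-59448\right) = 60150 \left(-59448\right) = -3575797200$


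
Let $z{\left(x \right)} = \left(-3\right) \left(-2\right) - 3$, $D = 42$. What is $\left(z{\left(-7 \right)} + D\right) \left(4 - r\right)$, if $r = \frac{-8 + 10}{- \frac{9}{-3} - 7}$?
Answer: $\frac{405}{2} \approx 202.5$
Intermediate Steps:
$r = - \frac{1}{2}$ ($r = \frac{2}{\left(-9\right) \left(- \frac{1}{3}\right) - 7} = \frac{2}{3 - 7} = \frac{2}{-4} = 2 \left(- \frac{1}{4}\right) = - \frac{1}{2} \approx -0.5$)
$z{\left(x \right)} = 3$ ($z{\left(x \right)} = 6 - 3 = 3$)
$\left(z{\left(-7 \right)} + D\right) \left(4 - r\right) = \left(3 + 42\right) \left(4 - - \frac{1}{2}\right) = 45 \left(4 + \frac{1}{2}\right) = 45 \cdot \frac{9}{2} = \frac{405}{2}$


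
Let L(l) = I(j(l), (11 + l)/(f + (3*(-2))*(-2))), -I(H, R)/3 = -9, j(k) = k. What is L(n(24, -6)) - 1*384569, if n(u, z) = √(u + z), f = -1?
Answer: -384542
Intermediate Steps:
I(H, R) = 27 (I(H, R) = -3*(-9) = 27)
L(l) = 27
L(n(24, -6)) - 1*384569 = 27 - 1*384569 = 27 - 384569 = -384542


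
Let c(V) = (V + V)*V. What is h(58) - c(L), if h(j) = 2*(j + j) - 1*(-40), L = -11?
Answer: 30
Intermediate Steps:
h(j) = 40 + 4*j (h(j) = 2*(2*j) + 40 = 4*j + 40 = 40 + 4*j)
c(V) = 2*V**2 (c(V) = (2*V)*V = 2*V**2)
h(58) - c(L) = (40 + 4*58) - 2*(-11)**2 = (40 + 232) - 2*121 = 272 - 1*242 = 272 - 242 = 30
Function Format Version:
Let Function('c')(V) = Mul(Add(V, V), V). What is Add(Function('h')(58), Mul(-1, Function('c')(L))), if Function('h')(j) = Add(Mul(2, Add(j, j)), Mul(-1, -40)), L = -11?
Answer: 30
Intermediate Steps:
Function('h')(j) = Add(40, Mul(4, j)) (Function('h')(j) = Add(Mul(2, Mul(2, j)), 40) = Add(Mul(4, j), 40) = Add(40, Mul(4, j)))
Function('c')(V) = Mul(2, Pow(V, 2)) (Function('c')(V) = Mul(Mul(2, V), V) = Mul(2, Pow(V, 2)))
Add(Function('h')(58), Mul(-1, Function('c')(L))) = Add(Add(40, Mul(4, 58)), Mul(-1, Mul(2, Pow(-11, 2)))) = Add(Add(40, 232), Mul(-1, Mul(2, 121))) = Add(272, Mul(-1, 242)) = Add(272, -242) = 30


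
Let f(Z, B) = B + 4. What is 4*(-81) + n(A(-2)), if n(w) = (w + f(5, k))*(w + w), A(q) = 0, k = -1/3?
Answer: -324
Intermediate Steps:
k = -1/3 (k = -1*1/3 = -1/3 ≈ -0.33333)
f(Z, B) = 4 + B
n(w) = 2*w*(11/3 + w) (n(w) = (w + (4 - 1/3))*(w + w) = (w + 11/3)*(2*w) = (11/3 + w)*(2*w) = 2*w*(11/3 + w))
4*(-81) + n(A(-2)) = 4*(-81) + (2/3)*0*(11 + 3*0) = -324 + (2/3)*0*(11 + 0) = -324 + (2/3)*0*11 = -324 + 0 = -324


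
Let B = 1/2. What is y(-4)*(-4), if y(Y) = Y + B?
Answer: 14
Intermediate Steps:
B = ½ ≈ 0.50000
y(Y) = ½ + Y (y(Y) = Y + ½ = ½ + Y)
y(-4)*(-4) = (½ - 4)*(-4) = -7/2*(-4) = 14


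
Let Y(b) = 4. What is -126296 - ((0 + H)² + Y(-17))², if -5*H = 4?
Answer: -78948456/625 ≈ -1.2632e+5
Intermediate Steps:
H = -⅘ (H = -⅕*4 = -⅘ ≈ -0.80000)
-126296 - ((0 + H)² + Y(-17))² = -126296 - ((0 - ⅘)² + 4)² = -126296 - ((-⅘)² + 4)² = -126296 - (16/25 + 4)² = -126296 - (116/25)² = -126296 - 1*13456/625 = -126296 - 13456/625 = -78948456/625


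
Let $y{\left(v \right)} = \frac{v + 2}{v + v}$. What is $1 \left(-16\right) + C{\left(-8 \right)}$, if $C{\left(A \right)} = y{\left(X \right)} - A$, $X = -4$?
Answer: $- \frac{31}{4} \approx -7.75$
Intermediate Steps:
$y{\left(v \right)} = \frac{2 + v}{2 v}$
$C{\left(A \right)} = \frac{1}{4} - A$ ($C{\left(A \right)} = \frac{2 - 4}{2 \left(-4\right)} - A = \frac{1}{2} \left(- \frac{1}{4}\right) \left(-2\right) - A = \frac{1}{4} - A$)
$1 \left(-16\right) + C{\left(-8 \right)} = 1 \left(-16\right) + \left(\frac{1}{4} - -8\right) = -16 + \left(\frac{1}{4} + 8\right) = -16 + \frac{33}{4} = - \frac{31}{4}$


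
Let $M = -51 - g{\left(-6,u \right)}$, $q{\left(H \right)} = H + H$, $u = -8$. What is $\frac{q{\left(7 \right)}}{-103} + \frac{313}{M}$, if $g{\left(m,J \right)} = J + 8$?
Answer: $- \frac{32953}{5253} \approx -6.2732$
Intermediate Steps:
$g{\left(m,J \right)} = 8 + J$
$q{\left(H \right)} = 2 H$
$M = -51$ ($M = -51 - \left(8 - 8\right) = -51 - 0 = -51 + 0 = -51$)
$\frac{q{\left(7 \right)}}{-103} + \frac{313}{M} = \frac{2 \cdot 7}{-103} + \frac{313}{-51} = 14 \left(- \frac{1}{103}\right) + 313 \left(- \frac{1}{51}\right) = - \frac{14}{103} - \frac{313}{51} = - \frac{32953}{5253}$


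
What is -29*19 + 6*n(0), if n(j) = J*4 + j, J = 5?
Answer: -431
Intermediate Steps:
n(j) = 20 + j (n(j) = 5*4 + j = 20 + j)
-29*19 + 6*n(0) = -29*19 + 6*(20 + 0) = -551 + 6*20 = -551 + 120 = -431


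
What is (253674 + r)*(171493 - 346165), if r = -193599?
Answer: -10493420400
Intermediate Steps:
(253674 + r)*(171493 - 346165) = (253674 - 193599)*(171493 - 346165) = 60075*(-174672) = -10493420400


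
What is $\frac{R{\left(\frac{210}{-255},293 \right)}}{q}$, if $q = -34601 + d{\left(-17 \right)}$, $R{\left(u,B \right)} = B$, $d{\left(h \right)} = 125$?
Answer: $- \frac{293}{34476} \approx -0.0084987$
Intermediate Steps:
$q = -34476$ ($q = -34601 + 125 = -34476$)
$\frac{R{\left(\frac{210}{-255},293 \right)}}{q} = \frac{293}{-34476} = 293 \left(- \frac{1}{34476}\right) = - \frac{293}{34476}$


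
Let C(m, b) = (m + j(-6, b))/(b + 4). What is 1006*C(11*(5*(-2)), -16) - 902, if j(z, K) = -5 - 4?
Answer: 54445/6 ≈ 9074.2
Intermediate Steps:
j(z, K) = -9
C(m, b) = (-9 + m)/(4 + b) (C(m, b) = (m - 9)/(b + 4) = (-9 + m)/(4 + b))
1006*C(11*(5*(-2)), -16) - 902 = 1006*((-9 + 11*(5*(-2)))/(4 - 16)) - 902 = 1006*((-9 + 11*(-10))/(-12)) - 902 = 1006*(-(-9 - 110)/12) - 902 = 1006*(-1/12*(-119)) - 902 = 1006*(119/12) - 902 = 59857/6 - 902 = 54445/6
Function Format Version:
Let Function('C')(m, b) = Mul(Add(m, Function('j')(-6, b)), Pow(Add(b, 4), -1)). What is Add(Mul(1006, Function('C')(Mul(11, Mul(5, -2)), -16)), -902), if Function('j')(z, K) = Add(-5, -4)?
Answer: Rational(54445, 6) ≈ 9074.2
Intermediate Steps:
Function('j')(z, K) = -9
Function('C')(m, b) = Mul(Pow(Add(4, b), -1), Add(-9, m)) (Function('C')(m, b) = Mul(Add(m, -9), Pow(Add(b, 4), -1)) = Mul(Add(-9, m), Pow(Add(4, b), -1)) = Mul(Pow(Add(4, b), -1), Add(-9, m)))
Add(Mul(1006, Function('C')(Mul(11, Mul(5, -2)), -16)), -902) = Add(Mul(1006, Mul(Pow(Add(4, -16), -1), Add(-9, Mul(11, Mul(5, -2))))), -902) = Add(Mul(1006, Mul(Pow(-12, -1), Add(-9, Mul(11, -10)))), -902) = Add(Mul(1006, Mul(Rational(-1, 12), Add(-9, -110))), -902) = Add(Mul(1006, Mul(Rational(-1, 12), -119)), -902) = Add(Mul(1006, Rational(119, 12)), -902) = Add(Rational(59857, 6), -902) = Rational(54445, 6)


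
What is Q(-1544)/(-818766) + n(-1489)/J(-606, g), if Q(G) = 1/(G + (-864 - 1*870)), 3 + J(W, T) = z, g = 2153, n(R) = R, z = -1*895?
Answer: 1998174679235/1205077811652 ≈ 1.6581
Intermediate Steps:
z = -895
J(W, T) = -898 (J(W, T) = -3 - 895 = -898)
Q(G) = 1/(-1734 + G) (Q(G) = 1/(G + (-864 - 870)) = 1/(G - 1734) = 1/(-1734 + G))
Q(-1544)/(-818766) + n(-1489)/J(-606, g) = 1/(-1734 - 1544*(-818766)) - 1489/(-898) = -1/818766/(-3278) - 1489*(-1/898) = -1/3278*(-1/818766) + 1489/898 = 1/2683914948 + 1489/898 = 1998174679235/1205077811652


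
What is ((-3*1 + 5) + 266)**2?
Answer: 71824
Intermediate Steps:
((-3*1 + 5) + 266)**2 = ((-3 + 5) + 266)**2 = (2 + 266)**2 = 268**2 = 71824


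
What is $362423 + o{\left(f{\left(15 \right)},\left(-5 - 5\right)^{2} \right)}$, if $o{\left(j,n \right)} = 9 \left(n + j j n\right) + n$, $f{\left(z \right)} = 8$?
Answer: $421023$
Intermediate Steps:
$o{\left(j,n \right)} = 10 n + 9 n j^{2}$ ($o{\left(j,n \right)} = 9 \left(n + n j^{2}\right) + n = \left(9 n + 9 n j^{2}\right) + n = 10 n + 9 n j^{2}$)
$362423 + o{\left(f{\left(15 \right)},\left(-5 - 5\right)^{2} \right)} = 362423 + \left(-5 - 5\right)^{2} \left(10 + 9 \cdot 8^{2}\right) = 362423 + \left(-10\right)^{2} \left(10 + 9 \cdot 64\right) = 362423 + 100 \left(10 + 576\right) = 362423 + 100 \cdot 586 = 362423 + 58600 = 421023$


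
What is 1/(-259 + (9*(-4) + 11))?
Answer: -1/284 ≈ -0.0035211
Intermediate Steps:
1/(-259 + (9*(-4) + 11)) = 1/(-259 + (-36 + 11)) = 1/(-259 - 25) = 1/(-284) = -1/284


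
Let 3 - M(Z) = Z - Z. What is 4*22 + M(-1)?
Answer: 91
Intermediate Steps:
M(Z) = 3 (M(Z) = 3 - (Z - Z) = 3 - 1*0 = 3 + 0 = 3)
4*22 + M(-1) = 4*22 + 3 = 88 + 3 = 91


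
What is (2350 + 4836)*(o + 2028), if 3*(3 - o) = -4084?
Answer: 73131922/3 ≈ 2.4377e+7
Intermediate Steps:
o = 4093/3 (o = 3 - 1/3*(-4084) = 3 + 4084/3 = 4093/3 ≈ 1364.3)
(2350 + 4836)*(o + 2028) = (2350 + 4836)*(4093/3 + 2028) = 7186*(10177/3) = 73131922/3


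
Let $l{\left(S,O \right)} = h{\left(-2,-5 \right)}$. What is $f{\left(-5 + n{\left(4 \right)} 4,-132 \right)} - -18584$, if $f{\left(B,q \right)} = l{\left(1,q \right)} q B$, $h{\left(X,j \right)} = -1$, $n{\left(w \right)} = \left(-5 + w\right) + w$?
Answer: $19508$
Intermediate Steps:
$n{\left(w \right)} = -5 + 2 w$
$l{\left(S,O \right)} = -1$
$f{\left(B,q \right)} = - B q$ ($f{\left(B,q \right)} = - q B = - B q$)
$f{\left(-5 + n{\left(4 \right)} 4,-132 \right)} - -18584 = \left(-1\right) \left(-5 + \left(-5 + 2 \cdot 4\right) 4\right) \left(-132\right) - -18584 = \left(-1\right) \left(-5 + \left(-5 + 8\right) 4\right) \left(-132\right) + 18584 = \left(-1\right) \left(-5 + 3 \cdot 4\right) \left(-132\right) + 18584 = \left(-1\right) \left(-5 + 12\right) \left(-132\right) + 18584 = \left(-1\right) 7 \left(-132\right) + 18584 = 924 + 18584 = 19508$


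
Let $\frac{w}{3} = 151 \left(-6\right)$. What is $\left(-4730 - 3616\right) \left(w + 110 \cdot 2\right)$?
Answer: $20848308$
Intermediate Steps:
$w = -2718$ ($w = 3 \cdot 151 \left(-6\right) = 3 \left(-906\right) = -2718$)
$\left(-4730 - 3616\right) \left(w + 110 \cdot 2\right) = \left(-4730 - 3616\right) \left(-2718 + 110 \cdot 2\right) = - 8346 \left(-2718 + 220\right) = \left(-8346\right) \left(-2498\right) = 20848308$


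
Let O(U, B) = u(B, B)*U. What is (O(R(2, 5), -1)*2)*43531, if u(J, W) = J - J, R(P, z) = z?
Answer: 0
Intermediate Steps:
u(J, W) = 0
O(U, B) = 0 (O(U, B) = 0*U = 0)
(O(R(2, 5), -1)*2)*43531 = (0*2)*43531 = 0*43531 = 0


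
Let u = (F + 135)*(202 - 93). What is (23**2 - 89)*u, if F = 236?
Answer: 17793160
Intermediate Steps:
u = 40439 (u = (236 + 135)*(202 - 93) = 371*109 = 40439)
(23**2 - 89)*u = (23**2 - 89)*40439 = (529 - 89)*40439 = 440*40439 = 17793160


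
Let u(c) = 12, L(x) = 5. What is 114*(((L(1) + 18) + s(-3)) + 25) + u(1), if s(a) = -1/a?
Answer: 5522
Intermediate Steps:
114*(((L(1) + 18) + s(-3)) + 25) + u(1) = 114*(((5 + 18) - 1/(-3)) + 25) + 12 = 114*((23 - 1*(-1/3)) + 25) + 12 = 114*((23 + 1/3) + 25) + 12 = 114*(70/3 + 25) + 12 = 114*(145/3) + 12 = 5510 + 12 = 5522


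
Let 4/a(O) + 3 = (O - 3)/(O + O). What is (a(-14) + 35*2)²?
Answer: 20958084/4489 ≈ 4668.8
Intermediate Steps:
a(O) = 4/(-3 + (-3 + O)/(2*O)) (a(O) = 4/(-3 + (O - 3)/(O + O)) = 4/(-3 + (-3 + O)/((2*O))) = 4/(-3 + (-3 + O)*(1/(2*O))) = 4/(-3 + (-3 + O)/(2*O)))
(a(-14) + 35*2)² = (-8*(-14)/(3 + 5*(-14)) + 35*2)² = (-8*(-14)/(3 - 70) + 70)² = (-8*(-14)/(-67) + 70)² = (-8*(-14)*(-1/67) + 70)² = (-112/67 + 70)² = (4578/67)² = 20958084/4489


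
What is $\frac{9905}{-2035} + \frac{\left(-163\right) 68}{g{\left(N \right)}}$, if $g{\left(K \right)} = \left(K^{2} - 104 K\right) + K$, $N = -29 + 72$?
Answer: $- \frac{149948}{262515} \approx -0.5712$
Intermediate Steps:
$N = 43$
$g{\left(K \right)} = K^{2} - 103 K$
$\frac{9905}{-2035} + \frac{\left(-163\right) 68}{g{\left(N \right)}} = \frac{9905}{-2035} + \frac{\left(-163\right) 68}{43 \left(-103 + 43\right)} = 9905 \left(- \frac{1}{2035}\right) - \frac{11084}{43 \left(-60\right)} = - \frac{1981}{407} - \frac{11084}{-2580} = - \frac{1981}{407} - - \frac{2771}{645} = - \frac{1981}{407} + \frac{2771}{645} = - \frac{149948}{262515}$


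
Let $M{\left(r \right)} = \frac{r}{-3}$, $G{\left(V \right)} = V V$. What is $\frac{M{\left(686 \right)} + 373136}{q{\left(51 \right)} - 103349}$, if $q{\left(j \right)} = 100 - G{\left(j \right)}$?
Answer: $- \frac{559361}{158775} \approx -3.523$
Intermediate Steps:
$G{\left(V \right)} = V^{2}$
$M{\left(r \right)} = - \frac{r}{3}$ ($M{\left(r \right)} = r \left(- \frac{1}{3}\right) = - \frac{r}{3}$)
$q{\left(j \right)} = 100 - j^{2}$
$\frac{M{\left(686 \right)} + 373136}{q{\left(51 \right)} - 103349} = \frac{\left(- \frac{1}{3}\right) 686 + 373136}{\left(100 - 51^{2}\right) - 103349} = \frac{- \frac{686}{3} + 373136}{\left(100 - 2601\right) - 103349} = \frac{1118722}{3 \left(\left(100 - 2601\right) - 103349\right)} = \frac{1118722}{3 \left(-2501 - 103349\right)} = \frac{1118722}{3 \left(-105850\right)} = \frac{1118722}{3} \left(- \frac{1}{105850}\right) = - \frac{559361}{158775}$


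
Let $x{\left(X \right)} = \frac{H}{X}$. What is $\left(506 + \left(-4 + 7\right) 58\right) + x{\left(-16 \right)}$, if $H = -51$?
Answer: $\frac{10931}{16} \approx 683.19$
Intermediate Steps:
$x{\left(X \right)} = - \frac{51}{X}$
$\left(506 + \left(-4 + 7\right) 58\right) + x{\left(-16 \right)} = \left(506 + \left(-4 + 7\right) 58\right) - \frac{51}{-16} = \left(506 + 3 \cdot 58\right) - - \frac{51}{16} = \left(506 + 174\right) + \frac{51}{16} = 680 + \frac{51}{16} = \frac{10931}{16}$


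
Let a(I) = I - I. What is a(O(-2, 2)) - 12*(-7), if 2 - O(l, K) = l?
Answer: 84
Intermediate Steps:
O(l, K) = 2 - l
a(I) = 0
a(O(-2, 2)) - 12*(-7) = 0 - 12*(-7) = 0 + 84 = 84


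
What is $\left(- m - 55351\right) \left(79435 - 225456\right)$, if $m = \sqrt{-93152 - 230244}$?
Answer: $8082408371 + 292042 i \sqrt{80849} \approx 8.0824 \cdot 10^{9} + 8.3039 \cdot 10^{7} i$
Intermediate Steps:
$m = 2 i \sqrt{80849}$ ($m = \sqrt{-323396} = 2 i \sqrt{80849} \approx 568.68 i$)
$\left(- m - 55351\right) \left(79435 - 225456\right) = \left(- 2 i \sqrt{80849} - 55351\right) \left(79435 - 225456\right) = \left(- 2 i \sqrt{80849} - 55351\right) \left(-146021\right) = \left(-55351 - 2 i \sqrt{80849}\right) \left(-146021\right) = 8082408371 + 292042 i \sqrt{80849}$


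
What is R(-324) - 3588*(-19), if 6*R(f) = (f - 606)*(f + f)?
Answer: 168612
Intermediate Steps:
R(f) = f*(-606 + f)/3 (R(f) = ((f - 606)*(f + f))/6 = ((-606 + f)*(2*f))/6 = (2*f*(-606 + f))/6 = f*(-606 + f)/3)
R(-324) - 3588*(-19) = (1/3)*(-324)*(-606 - 324) - 3588*(-19) = (1/3)*(-324)*(-930) + 68172 = 100440 + 68172 = 168612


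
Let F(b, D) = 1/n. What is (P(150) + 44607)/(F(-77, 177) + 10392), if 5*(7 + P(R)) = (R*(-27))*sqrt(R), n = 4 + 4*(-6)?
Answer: 892000/207839 - 81000*sqrt(6)/207839 ≈ 3.3372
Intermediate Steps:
n = -20 (n = 4 - 24 = -20)
F(b, D) = -1/20 (F(b, D) = 1/(-20) = -1/20)
P(R) = -7 - 27*R**(3/2)/5 (P(R) = -7 + ((R*(-27))*sqrt(R))/5 = -7 + ((-27*R)*sqrt(R))/5 = -7 + (-27*R**(3/2))/5 = -7 - 27*R**(3/2)/5)
(P(150) + 44607)/(F(-77, 177) + 10392) = ((-7 - 4050*sqrt(6)) + 44607)/(-1/20 + 10392) = ((-7 - 4050*sqrt(6)) + 44607)/(207839/20) = ((-7 - 4050*sqrt(6)) + 44607)*(20/207839) = (44600 - 4050*sqrt(6))*(20/207839) = 892000/207839 - 81000*sqrt(6)/207839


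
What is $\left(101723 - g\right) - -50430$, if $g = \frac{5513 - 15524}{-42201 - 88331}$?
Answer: $\frac{19860825385}{130532} \approx 1.5215 \cdot 10^{5}$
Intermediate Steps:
$g = \frac{10011}{130532}$ ($g = - \frac{10011}{-130532} = \left(-10011\right) \left(- \frac{1}{130532}\right) = \frac{10011}{130532} \approx 0.076694$)
$\left(101723 - g\right) - -50430 = \left(101723 - \frac{10011}{130532}\right) - -50430 = \left(101723 - \frac{10011}{130532}\right) + \left(-11710 + 62140\right) = \frac{13278096625}{130532} + 50430 = \frac{19860825385}{130532}$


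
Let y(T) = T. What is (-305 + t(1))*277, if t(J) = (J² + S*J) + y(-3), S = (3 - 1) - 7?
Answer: -86424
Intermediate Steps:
S = -5 (S = 2 - 7 = -5)
t(J) = -3 + J² - 5*J (t(J) = (J² - 5*J) - 3 = -3 + J² - 5*J)
(-305 + t(1))*277 = (-305 + (-3 + 1² - 5*1))*277 = (-305 + (-3 + 1 - 5))*277 = (-305 - 7)*277 = -312*277 = -86424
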